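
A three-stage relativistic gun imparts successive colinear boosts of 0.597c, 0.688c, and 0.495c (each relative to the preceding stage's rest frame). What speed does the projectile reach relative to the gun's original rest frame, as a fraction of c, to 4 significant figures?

u ≈ 0.9690c

Compose boost 2: (0.688 + 0.597)/(1 + 0.688×0.597) = 1.285/1.41074 = 0.910872
Compose boost 3: (0.495 + 0.910872)/(1 + 0.495×0.910872) = 1.40587/1.45088 = 0.9690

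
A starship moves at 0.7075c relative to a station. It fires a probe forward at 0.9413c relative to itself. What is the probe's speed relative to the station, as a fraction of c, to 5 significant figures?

Relativistic velocity addition: u = (u' + v)/(1 + u'v/c²)
= (0.9413 + 0.7075)/(1 + 0.9413×0.7075) = 1.6488/1.665970 = 0.98969

u ≈ 0.98969c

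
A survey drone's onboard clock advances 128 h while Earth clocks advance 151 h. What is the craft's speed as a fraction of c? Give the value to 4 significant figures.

γ = Δt/τ₀ = 151/128 = 1.17969
β = √(1 − 1/γ²) = √(1 − 1/1.17969²) = 0.5305

β ≈ 0.5305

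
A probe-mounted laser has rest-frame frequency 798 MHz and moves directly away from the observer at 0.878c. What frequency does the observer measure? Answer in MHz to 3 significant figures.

f_obs ≈ 203 MHz

Relativistic Doppler: f_obs = f_src √((1−β)/(1+β))
= 798 × √(0.12200/1.8780) = 798 × 0.25488 = 203 MHz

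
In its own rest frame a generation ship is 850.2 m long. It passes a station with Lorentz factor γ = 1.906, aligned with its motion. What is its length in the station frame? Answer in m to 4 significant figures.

γ = 1.906 (given)
Length contraction: L = L₀/γ = 850.2/1.906 = 446.1 m

L ≈ 446.1 m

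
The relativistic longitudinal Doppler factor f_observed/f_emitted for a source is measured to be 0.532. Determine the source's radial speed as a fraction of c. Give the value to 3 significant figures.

f_obs/f_src = √((1−β)/(1+β)) = 0.532  ⇒  (1−β)/(1+β) = 0.28302
β = |1 − D²|/(1 + D²) = |1 − 0.28302|/(1 + 0.28302) = 0.559

β ≈ 0.559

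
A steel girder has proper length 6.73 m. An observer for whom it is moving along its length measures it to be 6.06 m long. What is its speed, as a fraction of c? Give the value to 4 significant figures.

γ = L₀/L = 6.73/6.06 = 1.11056
β = √(1 − 1/γ²) = 0.4350

β ≈ 0.4350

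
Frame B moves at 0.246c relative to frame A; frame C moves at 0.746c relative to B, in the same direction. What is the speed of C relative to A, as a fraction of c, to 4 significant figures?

u ≈ 0.8382c

Compose boost 2: (0.746 + 0.246)/(1 + 0.746×0.246) = 0.9920/1.18352 = 0.8382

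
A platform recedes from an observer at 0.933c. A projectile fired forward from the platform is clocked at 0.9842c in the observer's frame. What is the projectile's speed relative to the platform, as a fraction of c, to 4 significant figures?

Inverse velocity addition: u' = (u − v)/(1 − uv/c²)
= (0.9842 − 0.933)/(1 − 0.9842×0.933) = 0.05120/0.0817414 = 0.6264

u' ≈ 0.6264c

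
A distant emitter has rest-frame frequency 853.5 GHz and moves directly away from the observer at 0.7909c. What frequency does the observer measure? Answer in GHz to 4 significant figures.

f_obs ≈ 291.6 GHz

Relativistic Doppler: f_obs = f_src √((1−β)/(1+β))
= 853.5 × √(0.209100/1.79090) = 853.5 × 0.341697 = 291.6 GHz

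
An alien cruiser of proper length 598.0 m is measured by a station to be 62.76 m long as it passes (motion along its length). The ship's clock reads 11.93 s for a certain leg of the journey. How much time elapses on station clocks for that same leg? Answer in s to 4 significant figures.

Length contraction ⇒ γ = L₀/L = 598.0/62.76 = 9.52836
Time dilation: Δt = γτ₀ = 9.52836 × 11.93 s = 113.7 s

Δt ≈ 113.7 s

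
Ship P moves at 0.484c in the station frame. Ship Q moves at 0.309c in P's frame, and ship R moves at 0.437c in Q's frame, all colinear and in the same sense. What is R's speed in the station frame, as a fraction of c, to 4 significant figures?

Compose boost 2: (0.309 + 0.484)/(1 + 0.309×0.484) = 0.7930/1.14956 = 0.689832
Compose boost 3: (0.437 + 0.689832)/(1 + 0.437×0.689832) = 1.12683/1.30146 = 0.8658

u ≈ 0.8658c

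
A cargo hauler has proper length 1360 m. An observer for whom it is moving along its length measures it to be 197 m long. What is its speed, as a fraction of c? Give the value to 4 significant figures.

γ = L₀/L = 1360/197 = 6.90355
β = √(1 − 1/γ²) = 0.9895

β ≈ 0.9895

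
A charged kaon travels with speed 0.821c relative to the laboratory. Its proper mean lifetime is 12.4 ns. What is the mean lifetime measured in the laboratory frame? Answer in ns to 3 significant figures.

γ = 1/√(1 − 0.821²) = 1.7515
Time dilation: Δt = γτ₀ = 1.7515 × 12.4 ns = 21.7 ns

Δt ≈ 21.7 ns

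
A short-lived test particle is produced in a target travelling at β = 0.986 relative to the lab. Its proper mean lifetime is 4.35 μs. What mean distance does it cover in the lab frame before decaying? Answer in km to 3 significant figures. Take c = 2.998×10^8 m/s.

d ≈ 7.71 km

γ = 1/√(1 − 0.986²) = 5.9972
Dilated lifetime: Δt = γτ₀ = 5.9972 × 4.35 μs = 26.088 μs
d = vΔt = 0.986c × 26.088 μs = 2.9560×10^8 m/s × 2.6088×10^-5 s = 7.71 km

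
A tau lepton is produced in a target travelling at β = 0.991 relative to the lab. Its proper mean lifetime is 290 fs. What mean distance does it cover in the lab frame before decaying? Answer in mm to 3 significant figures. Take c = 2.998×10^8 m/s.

γ = 1/√(1 − 0.991²) = 7.4704
Dilated lifetime: Δt = γτ₀ = 7.4704 × 290 fs = 2166.4 fs
d = vΔt = 0.991c × 2166.4 fs = 2.9710×10^8 m/s × 2.1664×10^-12 s = 0.644 mm

d ≈ 0.644 mm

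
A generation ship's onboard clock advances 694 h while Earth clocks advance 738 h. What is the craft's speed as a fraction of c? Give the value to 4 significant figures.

γ = Δt/τ₀ = 738/694 = 1.06340
β = √(1 − 1/γ²) = √(1 − 1/1.06340²) = 0.3401

β ≈ 0.3401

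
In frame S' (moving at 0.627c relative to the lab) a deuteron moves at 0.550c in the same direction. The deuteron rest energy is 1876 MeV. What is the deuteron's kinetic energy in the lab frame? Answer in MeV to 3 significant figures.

K ≈ 2000 MeV

u_lab = (0.550 + 0.627)/(1 + 0.550×0.627) = 0.875191
γ = 1/√(1 − 0.875191²) = 2.0671
K = (γ − 1)m₀c² = (2.0671 − 1) × 1876 = 1.0671 × 1876 = 2000 MeV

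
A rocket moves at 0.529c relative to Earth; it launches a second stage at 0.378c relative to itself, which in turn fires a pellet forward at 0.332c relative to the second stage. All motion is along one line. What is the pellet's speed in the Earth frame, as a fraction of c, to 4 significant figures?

u ≈ 0.8696c

Compose boost 2: (0.378 + 0.529)/(1 + 0.378×0.529) = 0.9070/1.19996 = 0.755857
Compose boost 3: (0.332 + 0.755857)/(1 + 0.332×0.755857) = 1.08786/1.25094 = 0.8696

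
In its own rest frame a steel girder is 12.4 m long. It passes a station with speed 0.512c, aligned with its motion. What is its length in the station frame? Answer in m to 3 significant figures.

γ = 1/√(1 − 0.512²) = 1.1642
Length contraction: L = L₀/γ = 12.4/1.1642 = 10.7 m

L ≈ 10.7 m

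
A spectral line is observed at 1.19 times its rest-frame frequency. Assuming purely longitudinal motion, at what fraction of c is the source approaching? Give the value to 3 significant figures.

β ≈ 0.172

f_obs/f_src = √((1+β)/(1−β)) = 1.19  ⇒  (1+β)/(1−β) = 1.4161
β = |1 − D²|/(1 + D²) = |1 − 1.4161|/(1 + 1.4161) = 0.172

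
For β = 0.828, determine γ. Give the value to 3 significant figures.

γ = 1/√(1 − β²) = 1/√(1 − 0.828²) = 1/√(0.31442) = 1.78

γ ≈ 1.78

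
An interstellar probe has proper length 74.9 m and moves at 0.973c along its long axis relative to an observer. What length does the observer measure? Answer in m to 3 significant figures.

L ≈ 17.3 m

γ = 1/√(1 − 0.973²) = 4.3327
Length contraction: L = L₀/γ = 74.9/4.3327 = 17.3 m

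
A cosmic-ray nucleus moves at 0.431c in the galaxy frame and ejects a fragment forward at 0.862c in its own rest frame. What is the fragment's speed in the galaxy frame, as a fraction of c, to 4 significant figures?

u ≈ 0.9427c

Compose boost 2: (0.862 + 0.431)/(1 + 0.862×0.431) = 1.293/1.37152 = 0.9427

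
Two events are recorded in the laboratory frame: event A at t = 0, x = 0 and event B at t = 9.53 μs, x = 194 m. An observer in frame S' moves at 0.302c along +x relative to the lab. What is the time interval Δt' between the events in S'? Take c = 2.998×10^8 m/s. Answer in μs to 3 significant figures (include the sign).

Δt' ≈ 9.79 μs

γ = 1/√(1 − 0.302²) = 1.0490
Δt' = γ(Δt − vΔx/c²) = 1.0490 × (9.53 μs − 0.302×194 m / (2.998×10^8 m/s))
= 1.0490 × (9.3346 μs) = 9.79 μs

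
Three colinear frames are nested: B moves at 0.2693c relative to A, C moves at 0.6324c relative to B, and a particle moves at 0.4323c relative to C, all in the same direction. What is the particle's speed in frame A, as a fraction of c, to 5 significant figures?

u ≈ 0.90226c

Compose boost 2: (0.6324 + 0.2693)/(1 + 0.6324×0.2693) = 0.90170/1.170305 = 0.7704827
Compose boost 3: (0.4323 + 0.7704827)/(1 + 0.4323×0.7704827) = 1.202783/1.333080 = 0.90226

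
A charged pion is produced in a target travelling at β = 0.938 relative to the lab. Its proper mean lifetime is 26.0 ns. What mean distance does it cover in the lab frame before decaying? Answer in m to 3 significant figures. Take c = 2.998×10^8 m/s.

γ = 1/√(1 − 0.938²) = 2.8849
Dilated lifetime: Δt = γτ₀ = 2.8849 × 26.0 ns = 75.007 ns
d = vΔt = 0.938c × 75.007 ns = 2.8121×10^8 m/s × 7.5007×10^-8 s = 21.1 m

d ≈ 21.1 m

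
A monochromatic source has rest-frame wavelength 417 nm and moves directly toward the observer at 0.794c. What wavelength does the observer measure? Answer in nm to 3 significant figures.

Relativistic Doppler: λ_obs = λ_src √((1−β)/(1+β))
= 417 × √(0.20600/1.7940) = 417 × 0.33886 = 141 nm

λ_obs ≈ 141 nm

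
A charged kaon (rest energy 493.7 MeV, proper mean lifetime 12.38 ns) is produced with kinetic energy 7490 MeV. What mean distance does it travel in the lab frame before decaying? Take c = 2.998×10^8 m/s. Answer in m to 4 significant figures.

γ = 1 + K/(m₀c²) = 1 + 7490/493.7 = 16.1712
β = √(1 − 1/γ²) = 0.998086
Dilated lifetime: γτ₀ = 16.1712 × 12.38 ns = 200.199 ns
d = βc·γτ₀ = 0.998086 × (2.998×10^8 m/s) × 2.00199×10^-7 s = 59.90 m

d ≈ 59.90 m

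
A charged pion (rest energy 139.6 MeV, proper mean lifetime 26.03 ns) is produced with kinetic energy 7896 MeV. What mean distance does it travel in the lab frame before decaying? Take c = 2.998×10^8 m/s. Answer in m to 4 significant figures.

d ≈ 449.1 m

γ = 1 + K/(m₀c²) = 1 + 7896/139.6 = 57.5616
β = √(1 − 1/γ²) = 0.999849
Dilated lifetime: γτ₀ = 57.5616 × 26.03 ns = 1498.33 ns
d = βc·γτ₀ = 0.999849 × (2.998×10^8 m/s) × 1.49833×10^-6 s = 449.1 m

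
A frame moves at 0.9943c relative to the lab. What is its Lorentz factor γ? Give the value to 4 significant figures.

γ ≈ 9.379

γ = 1/√(1 − β²) = 1/√(1 − 0.9943²) = 1/√(0.0113675) = 9.379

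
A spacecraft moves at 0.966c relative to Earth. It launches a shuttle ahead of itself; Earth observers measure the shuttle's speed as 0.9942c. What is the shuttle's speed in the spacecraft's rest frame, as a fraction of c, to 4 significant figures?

u' ≈ 0.7121c

Inverse velocity addition: u' = (u − v)/(1 − uv/c²)
= (0.9942 − 0.966)/(1 − 0.9942×0.966) = 0.02820/0.0396028 = 0.7121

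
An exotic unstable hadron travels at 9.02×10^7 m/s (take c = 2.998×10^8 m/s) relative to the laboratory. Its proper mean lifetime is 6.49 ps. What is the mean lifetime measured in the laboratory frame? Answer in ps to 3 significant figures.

β = v/c = 9.02×10^7 / 2.998×10^8 = 0.30087
γ = 1/√(1 − 0.30087²) = 1.0486
Time dilation: Δt = γτ₀ = 1.0486 × 6.49 ps = 6.81 ps

Δt ≈ 6.81 ps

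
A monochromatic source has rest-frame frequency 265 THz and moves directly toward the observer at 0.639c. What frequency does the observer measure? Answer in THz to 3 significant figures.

Relativistic Doppler: f_obs = f_src √((1+β)/(1−β))
= 265 × √(1.6390/0.36100) = 265 × 2.1308 = 565 THz

f_obs ≈ 565 THz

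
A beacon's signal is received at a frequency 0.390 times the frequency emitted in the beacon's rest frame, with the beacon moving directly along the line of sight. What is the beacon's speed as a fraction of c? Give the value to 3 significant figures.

f_obs/f_src = √((1−β)/(1+β)) = 0.390  ⇒  (1−β)/(1+β) = 0.15210
β = |1 − D²|/(1 + D²) = |1 − 0.15210|/(1 + 0.15210) = 0.736

β ≈ 0.736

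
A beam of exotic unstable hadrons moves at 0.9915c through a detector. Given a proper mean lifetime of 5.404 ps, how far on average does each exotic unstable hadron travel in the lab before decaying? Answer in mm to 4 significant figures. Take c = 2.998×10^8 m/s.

d ≈ 12.35 mm

γ = 1/√(1 − 0.9915²) = 7.68600
Dilated lifetime: Δt = γτ₀ = 7.68600 × 5.404 ps = 41.5351 ps
d = vΔt = 0.9915c × 41.5351 ps = 2.97252×10^8 m/s × 4.15351×10^-11 s = 12.35 mm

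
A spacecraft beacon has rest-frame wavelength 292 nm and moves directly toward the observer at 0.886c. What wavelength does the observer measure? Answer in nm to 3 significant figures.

Relativistic Doppler: λ_obs = λ_src √((1−β)/(1+β))
= 292 × √(0.11400/1.8860) = 292 × 0.24586 = 71.8 nm

λ_obs ≈ 71.8 nm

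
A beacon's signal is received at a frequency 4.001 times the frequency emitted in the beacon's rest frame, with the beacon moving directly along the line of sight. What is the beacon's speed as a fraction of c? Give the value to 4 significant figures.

β ≈ 0.8824

f_obs/f_src = √((1+β)/(1−β)) = 4.001  ⇒  (1+β)/(1−β) = 16.0080
β = |1 − D²|/(1 + D²) = |1 − 16.0080|/(1 + 16.0080) = 0.8824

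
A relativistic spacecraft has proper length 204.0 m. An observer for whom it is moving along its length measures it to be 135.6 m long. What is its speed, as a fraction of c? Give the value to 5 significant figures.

β ≈ 0.74711

γ = L₀/L = 204.0/135.6 = 1.504425
β = √(1 − 1/γ²) = 0.74711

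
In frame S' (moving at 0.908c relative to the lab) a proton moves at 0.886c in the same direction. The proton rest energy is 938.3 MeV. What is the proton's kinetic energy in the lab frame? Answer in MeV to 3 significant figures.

u_lab = (0.886 + 0.908)/(1 + 0.886×0.908) = 0.994188
γ = 1/√(1 − 0.994188²) = 9.2885
K = (γ − 1)m₀c² = (9.2885 − 1) × 938.3 = 8.2885 × 938.3 = 7780 MeV

K ≈ 7780 MeV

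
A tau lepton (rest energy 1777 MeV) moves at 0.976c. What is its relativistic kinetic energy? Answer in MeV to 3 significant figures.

K ≈ 6380 MeV

γ = 1/√(1 − 0.976²) = 4.5920
K = (γ − 1)m₀c² = (4.5920 − 1) × 1777 MeV = 3.5920 × 1777 MeV = 6380 MeV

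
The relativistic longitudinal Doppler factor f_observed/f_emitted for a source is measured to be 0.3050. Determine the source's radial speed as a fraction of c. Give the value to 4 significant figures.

β ≈ 0.8298

f_obs/f_src = √((1−β)/(1+β)) = 0.3050  ⇒  (1−β)/(1+β) = 0.0930250
β = |1 − D²|/(1 + D²) = |1 − 0.0930250|/(1 + 0.0930250) = 0.8298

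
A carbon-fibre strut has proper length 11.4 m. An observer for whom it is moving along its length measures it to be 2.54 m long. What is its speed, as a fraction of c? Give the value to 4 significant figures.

γ = L₀/L = 11.4/2.54 = 4.48819
β = √(1 − 1/γ²) = 0.9749

β ≈ 0.9749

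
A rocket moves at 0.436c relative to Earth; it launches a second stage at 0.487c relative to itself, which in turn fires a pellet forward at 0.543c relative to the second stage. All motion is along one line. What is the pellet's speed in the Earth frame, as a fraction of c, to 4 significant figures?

u ≈ 0.9228c

Compose boost 2: (0.487 + 0.436)/(1 + 0.487×0.436) = 0.9230/1.21233 = 0.761343
Compose boost 3: (0.543 + 0.761343)/(1 + 0.543×0.761343) = 1.30434/1.41341 = 0.9228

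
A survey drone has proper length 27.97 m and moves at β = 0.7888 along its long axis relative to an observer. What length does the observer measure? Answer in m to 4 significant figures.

L ≈ 17.19 m

γ = 1/√(1 − 0.7888²) = 1.62694
Length contraction: L = L₀/γ = 27.97/1.62694 = 17.19 m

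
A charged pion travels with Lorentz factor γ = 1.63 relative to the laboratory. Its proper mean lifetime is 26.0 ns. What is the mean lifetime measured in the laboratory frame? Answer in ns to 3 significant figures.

γ = 1.63 (given)
Time dilation: Δt = γτ₀ = 1.63 × 26.0 ns = 42.4 ns

Δt ≈ 42.4 ns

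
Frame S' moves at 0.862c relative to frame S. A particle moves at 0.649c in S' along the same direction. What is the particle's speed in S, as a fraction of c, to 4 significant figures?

u ≈ 0.9689c

Relativistic velocity addition: u = (u' + v)/(1 + u'v/c²)
= (0.649 + 0.862)/(1 + 0.649×0.862) = 1.511/1.55944 = 0.9689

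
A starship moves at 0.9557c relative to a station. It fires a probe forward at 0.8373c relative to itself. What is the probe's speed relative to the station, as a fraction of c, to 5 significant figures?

u ≈ 0.99600c

Relativistic velocity addition: u = (u' + v)/(1 + u'v/c²)
= (0.8373 + 0.9557)/(1 + 0.8373×0.9557) = 1.7930/1.800208 = 0.99600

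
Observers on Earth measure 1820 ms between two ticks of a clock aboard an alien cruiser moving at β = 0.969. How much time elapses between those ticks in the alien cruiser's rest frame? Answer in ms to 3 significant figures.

γ = 1/√(1 − 0.969²) = 4.0476
Proper time: τ₀ = Δt/γ = 1820/4.0476 = 450 ms

τ₀ ≈ 450 ms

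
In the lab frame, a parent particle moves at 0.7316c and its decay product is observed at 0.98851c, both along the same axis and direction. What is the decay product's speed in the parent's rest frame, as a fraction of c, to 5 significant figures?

u' ≈ 0.92812c

Inverse velocity addition: u' = (u − v)/(1 − uv/c²)
= (0.98851 − 0.7316)/(1 − 0.98851×0.7316) = 0.25691/0.2768061 = 0.92812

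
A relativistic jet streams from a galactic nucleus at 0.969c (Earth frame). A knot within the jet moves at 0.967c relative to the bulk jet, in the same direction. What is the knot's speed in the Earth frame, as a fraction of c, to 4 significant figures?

u ≈ 0.9995c

Relativistic velocity addition: u = (u' + v)/(1 + u'v/c²)
= (0.967 + 0.969)/(1 + 0.967×0.969) = 1.936/1.93702 = 0.9995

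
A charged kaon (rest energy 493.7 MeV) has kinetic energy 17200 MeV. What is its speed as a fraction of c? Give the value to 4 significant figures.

γ = 1 + K/(m₀c²) = 1 + 17200/493.7 = 35.8390
β = √(1 − 1/γ²) = 0.9996

β ≈ 0.9996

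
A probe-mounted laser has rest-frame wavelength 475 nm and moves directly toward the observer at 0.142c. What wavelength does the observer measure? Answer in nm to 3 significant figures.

Relativistic Doppler: λ_obs = λ_src √((1−β)/(1+β))
= 475 × √(0.85800/1.1420) = 475 × 0.86678 = 412 nm

λ_obs ≈ 412 nm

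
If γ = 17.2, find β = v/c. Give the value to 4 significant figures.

β = √(1 − 1/γ²) = √(1 − 1/17.2²) = √(0.996620) = 0.9983

β ≈ 0.9983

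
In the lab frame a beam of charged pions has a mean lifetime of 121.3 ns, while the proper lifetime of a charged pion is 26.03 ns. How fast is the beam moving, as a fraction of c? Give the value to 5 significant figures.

β ≈ 0.97670

γ = Δt/τ₀ = 121.3/26.03 = 4.660008
β = √(1 − 1/γ²) = √(1 − 1/4.660008²) = 0.97670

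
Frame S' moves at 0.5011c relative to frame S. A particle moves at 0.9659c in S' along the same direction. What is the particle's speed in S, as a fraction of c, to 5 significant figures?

Relativistic velocity addition: u = (u' + v)/(1 + u'v/c²)
= (0.9659 + 0.5011)/(1 + 0.9659×0.5011) = 1.4670/1.484012 = 0.98854

u ≈ 0.98854c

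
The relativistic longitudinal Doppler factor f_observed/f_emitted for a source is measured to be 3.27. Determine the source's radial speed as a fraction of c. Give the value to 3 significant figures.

β ≈ 0.829

f_obs/f_src = √((1+β)/(1−β)) = 3.27  ⇒  (1+β)/(1−β) = 10.693
β = |1 − D²|/(1 + D²) = |1 − 10.693|/(1 + 10.693) = 0.829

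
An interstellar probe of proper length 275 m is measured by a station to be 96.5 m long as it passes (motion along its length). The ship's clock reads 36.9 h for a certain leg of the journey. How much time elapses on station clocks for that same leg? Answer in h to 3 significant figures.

Length contraction ⇒ γ = L₀/L = 275/96.5 = 2.8497
Time dilation: Δt = γτ₀ = 2.8497 × 36.9 h = 105 h

Δt ≈ 105 h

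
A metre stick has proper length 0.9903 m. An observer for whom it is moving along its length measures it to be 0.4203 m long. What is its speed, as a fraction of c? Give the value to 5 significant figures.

β ≈ 0.90547

γ = L₀/L = 0.9903/0.4203 = 2.356174
β = √(1 − 1/γ²) = 0.90547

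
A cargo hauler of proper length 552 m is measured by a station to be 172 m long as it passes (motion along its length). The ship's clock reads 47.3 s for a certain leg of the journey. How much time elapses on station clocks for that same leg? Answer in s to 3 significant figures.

Δt ≈ 152 s

Length contraction ⇒ γ = L₀/L = 552/172 = 3.2093
Time dilation: Δt = γτ₀ = 3.2093 × 47.3 s = 152 s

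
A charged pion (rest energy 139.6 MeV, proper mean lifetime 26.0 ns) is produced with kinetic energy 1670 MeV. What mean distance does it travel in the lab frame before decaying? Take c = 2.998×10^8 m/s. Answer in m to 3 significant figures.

γ = 1 + K/(m₀c²) = 1 + 1670/139.6 = 12.963
β = √(1 − 1/γ²) = 0.99702
Dilated lifetime: γτ₀ = 12.963 × 26.0 ns = 337.03 ns
d = βc·γτ₀ = 0.99702 × (2.998×10^8 m/s) × 3.3703×10^-7 s = 101 m

d ≈ 101 m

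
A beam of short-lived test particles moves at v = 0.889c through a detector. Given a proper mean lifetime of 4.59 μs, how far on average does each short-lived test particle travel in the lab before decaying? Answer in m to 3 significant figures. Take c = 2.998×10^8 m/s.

γ = 1/√(1 − 0.889²) = 2.1838
Dilated lifetime: Δt = γτ₀ = 2.1838 × 4.59 μs = 10.024 μs
d = vΔt = 0.889c × 10.024 μs = 2.6652×10^8 m/s × 1.0024×10^-5 s = 2670 m

d ≈ 2670 m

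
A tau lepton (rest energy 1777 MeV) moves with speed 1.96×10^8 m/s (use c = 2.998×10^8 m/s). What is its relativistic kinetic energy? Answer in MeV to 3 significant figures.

β = v/c = 1.96×10^8 / 2.998×10^8 = 0.65377
γ = 1/√(1 − 0.65377²) = 1.3215
K = (γ − 1)m₀c² = (1.3215 − 1) × 1777 MeV = 0.32154 × 1777 MeV = 571 MeV

K ≈ 571 MeV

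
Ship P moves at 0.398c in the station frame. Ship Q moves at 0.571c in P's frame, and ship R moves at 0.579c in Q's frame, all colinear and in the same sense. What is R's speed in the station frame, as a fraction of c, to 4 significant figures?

Compose boost 2: (0.571 + 0.398)/(1 + 0.571×0.398) = 0.9690/1.22726 = 0.789565
Compose boost 3: (0.579 + 0.789565)/(1 + 0.579×0.789565) = 1.36857/1.45716 = 0.9392

u ≈ 0.9392c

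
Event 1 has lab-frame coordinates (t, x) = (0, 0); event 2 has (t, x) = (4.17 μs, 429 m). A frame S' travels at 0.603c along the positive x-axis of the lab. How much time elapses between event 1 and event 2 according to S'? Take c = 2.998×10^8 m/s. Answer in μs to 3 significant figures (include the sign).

γ = 1/√(1 − 0.603²) = 1.2535
Δt' = γ(Δt − vΔx/c²) = 1.2535 × (4.17 μs − 0.603×429 m / (2.998×10^8 m/s))
= 1.2535 × (3.3071 μs) = 4.15 μs

Δt' ≈ 4.15 μs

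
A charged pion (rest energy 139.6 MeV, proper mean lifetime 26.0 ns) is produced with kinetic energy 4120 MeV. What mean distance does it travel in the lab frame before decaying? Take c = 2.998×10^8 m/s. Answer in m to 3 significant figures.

γ = 1 + K/(m₀c²) = 1 + 4120/139.6 = 30.513
β = √(1 − 1/γ²) = 0.99946
Dilated lifetime: γτ₀ = 30.513 × 26.0 ns = 793.34 ns
d = βc·γτ₀ = 0.99946 × (2.998×10^8 m/s) × 7.9334×10^-7 s = 238 m

d ≈ 238 m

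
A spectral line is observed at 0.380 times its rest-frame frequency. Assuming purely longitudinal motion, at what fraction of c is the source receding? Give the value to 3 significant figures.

β ≈ 0.748

f_obs/f_src = √((1−β)/(1+β)) = 0.380  ⇒  (1−β)/(1+β) = 0.14440
β = |1 − D²|/(1 + D²) = |1 − 0.14440|/(1 + 0.14440) = 0.748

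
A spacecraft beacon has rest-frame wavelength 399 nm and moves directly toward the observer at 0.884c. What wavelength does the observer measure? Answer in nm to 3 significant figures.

Relativistic Doppler: λ_obs = λ_src √((1−β)/(1+β))
= 399 × √(0.11600/1.8840) = 399 × 0.24814 = 99.0 nm

λ_obs ≈ 99.0 nm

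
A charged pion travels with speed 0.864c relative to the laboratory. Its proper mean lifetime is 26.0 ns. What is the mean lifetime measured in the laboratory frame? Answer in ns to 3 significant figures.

γ = 1/√(1 − 0.864²) = 1.9861
Time dilation: Δt = γτ₀ = 1.9861 × 26.0 ns = 51.6 ns

Δt ≈ 51.6 ns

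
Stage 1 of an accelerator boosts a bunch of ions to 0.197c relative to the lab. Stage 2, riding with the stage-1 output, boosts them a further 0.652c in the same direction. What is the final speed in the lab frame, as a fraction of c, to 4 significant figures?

Compose boost 2: (0.652 + 0.197)/(1 + 0.652×0.197) = 0.8490/1.12844 = 0.7524

u ≈ 0.7524c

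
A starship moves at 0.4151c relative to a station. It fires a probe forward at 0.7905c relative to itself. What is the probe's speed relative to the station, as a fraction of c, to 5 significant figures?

u ≈ 0.90774c

Relativistic velocity addition: u = (u' + v)/(1 + u'v/c²)
= (0.7905 + 0.4151)/(1 + 0.7905×0.4151) = 1.2056/1.328137 = 0.90774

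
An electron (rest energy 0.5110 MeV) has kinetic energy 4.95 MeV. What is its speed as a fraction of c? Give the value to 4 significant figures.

β ≈ 0.9956

γ = 1 + K/(m₀c²) = 1 + 4.95/0.5110 = 10.6869
β = √(1 − 1/γ²) = 0.9956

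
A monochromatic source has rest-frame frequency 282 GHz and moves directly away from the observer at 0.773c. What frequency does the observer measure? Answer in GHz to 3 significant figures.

f_obs ≈ 101 GHz

Relativistic Doppler: f_obs = f_src √((1−β)/(1+β))
= 282 × √(0.22700/1.7730) = 282 × 0.35782 = 101 GHz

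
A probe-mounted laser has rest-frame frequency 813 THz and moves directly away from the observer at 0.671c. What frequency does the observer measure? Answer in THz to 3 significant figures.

Relativistic Doppler: f_obs = f_src √((1−β)/(1+β))
= 813 × √(0.32900/1.6710) = 813 × 0.44372 = 361 THz

f_obs ≈ 361 THz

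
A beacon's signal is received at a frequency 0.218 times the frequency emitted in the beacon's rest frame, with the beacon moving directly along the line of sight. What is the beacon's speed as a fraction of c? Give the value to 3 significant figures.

β ≈ 0.909

f_obs/f_src = √((1−β)/(1+β)) = 0.218  ⇒  (1−β)/(1+β) = 0.047524
β = |1 − D²|/(1 + D²) = |1 − 0.047524|/(1 + 0.047524) = 0.909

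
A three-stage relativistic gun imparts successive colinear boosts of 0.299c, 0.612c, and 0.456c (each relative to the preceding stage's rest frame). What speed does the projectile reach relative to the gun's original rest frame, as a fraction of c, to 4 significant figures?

u ≈ 0.9074c

Compose boost 2: (0.612 + 0.299)/(1 + 0.612×0.299) = 0.9110/1.18299 = 0.770084
Compose boost 3: (0.456 + 0.770084)/(1 + 0.456×0.770084) = 1.22608/1.35116 = 0.9074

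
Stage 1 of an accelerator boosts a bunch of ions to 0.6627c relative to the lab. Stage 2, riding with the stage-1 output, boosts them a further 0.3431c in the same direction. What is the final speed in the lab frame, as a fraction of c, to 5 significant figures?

Compose boost 2: (0.3431 + 0.6627)/(1 + 0.3431×0.6627) = 1.0058/1.227372 = 0.81947

u ≈ 0.81947c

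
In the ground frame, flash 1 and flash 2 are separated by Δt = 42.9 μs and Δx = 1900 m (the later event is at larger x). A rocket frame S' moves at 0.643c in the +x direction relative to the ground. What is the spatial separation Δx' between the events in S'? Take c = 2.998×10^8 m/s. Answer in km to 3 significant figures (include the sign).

γ = 1/√(1 − 0.643²) = 1.3057
Δx' = γ(Δx − vΔt) = 1.3057 × (1900 m − 0.643×(2.998×10^8 m/s)×42.9×10^-6 s)
= 1.3057 × (-6369.9 m) = -8.32 km

Δx' ≈ -8.32 km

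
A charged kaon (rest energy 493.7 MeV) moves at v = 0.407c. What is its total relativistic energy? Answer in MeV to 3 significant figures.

E ≈ 540 MeV

γ = 1/√(1 − 0.407²) = 1.0948
E = γm₀c² = 1.0948 × 493.7 MeV = 540 MeV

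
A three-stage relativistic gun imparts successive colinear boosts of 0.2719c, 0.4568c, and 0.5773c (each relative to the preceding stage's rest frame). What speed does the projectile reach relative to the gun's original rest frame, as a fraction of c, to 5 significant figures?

u ≈ 0.89178c

Compose boost 2: (0.4568 + 0.2719)/(1 + 0.4568×0.2719) = 0.72870/1.124204 = 0.6481920
Compose boost 3: (0.5773 + 0.6481920)/(1 + 0.5773×0.6481920) = 1.225492/1.374201 = 0.89178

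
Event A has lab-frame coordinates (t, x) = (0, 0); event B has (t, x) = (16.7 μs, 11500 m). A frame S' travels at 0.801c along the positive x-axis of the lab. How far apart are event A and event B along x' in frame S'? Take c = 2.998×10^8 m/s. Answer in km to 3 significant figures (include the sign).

Δx' ≈ 12.5 km

γ = 1/√(1 − 0.801²) = 1.6704
Δx' = γ(Δx − vΔt) = 1.6704 × (11500 m − 0.801×(2.998×10^8 m/s)×16.7×10^-6 s)
= 1.6704 × (7489.7 m) = 12.5 km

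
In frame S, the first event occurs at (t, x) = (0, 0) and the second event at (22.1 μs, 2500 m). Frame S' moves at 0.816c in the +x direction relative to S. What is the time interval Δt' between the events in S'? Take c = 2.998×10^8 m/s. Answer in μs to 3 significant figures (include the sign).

Δt' ≈ 26.5 μs

γ = 1/√(1 − 0.816²) = 1.7299
Δt' = γ(Δt − vΔx/c²) = 1.7299 × (22.1 μs − 0.816×2500 m / (2.998×10^8 m/s))
= 1.7299 × (15.295 μs) = 26.5 μs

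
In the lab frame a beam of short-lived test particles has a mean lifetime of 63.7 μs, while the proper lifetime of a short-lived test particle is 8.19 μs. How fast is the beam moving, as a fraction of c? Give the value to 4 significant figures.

β ≈ 0.9917

γ = Δt/τ₀ = 63.7/8.19 = 7.77778
β = √(1 − 1/γ²) = √(1 − 1/7.77778²) = 0.9917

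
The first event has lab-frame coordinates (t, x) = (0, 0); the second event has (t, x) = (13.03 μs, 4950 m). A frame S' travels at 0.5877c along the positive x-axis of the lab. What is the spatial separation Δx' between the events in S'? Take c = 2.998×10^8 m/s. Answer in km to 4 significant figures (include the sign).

γ = 1/√(1 − 0.5877²) = 1.23597
Δx' = γ(Δx − vΔt) = 1.23597 × (4950 m − 0.5877×(2.998×10^8 m/s)×13.03×10^-6 s)
= 1.23597 × (2654.21 m) = 3.281 km

Δx' ≈ 3.281 km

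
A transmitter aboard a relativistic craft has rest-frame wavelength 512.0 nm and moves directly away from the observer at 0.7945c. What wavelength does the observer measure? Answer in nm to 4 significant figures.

Relativistic Doppler: λ_obs = λ_src √((1+β)/(1−β))
= 512.0 × √(1.79450/0.205500) = 512.0 × 2.95506 = 1513 nm

λ_obs ≈ 1513 nm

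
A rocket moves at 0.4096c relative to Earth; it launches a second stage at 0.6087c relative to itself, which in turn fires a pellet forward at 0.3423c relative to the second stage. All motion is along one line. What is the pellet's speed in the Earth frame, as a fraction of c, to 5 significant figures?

u ≈ 0.90491c

Compose boost 2: (0.6087 + 0.4096)/(1 + 0.6087×0.4096) = 1.0183/1.249324 = 0.8150811
Compose boost 3: (0.3423 + 0.8150811)/(1 + 0.3423×0.8150811) = 1.157381/1.279002 = 0.90491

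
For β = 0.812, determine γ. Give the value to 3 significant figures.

γ = 1/√(1 − β²) = 1/√(1 − 0.812²) = 1/√(0.34066) = 1.71

γ ≈ 1.71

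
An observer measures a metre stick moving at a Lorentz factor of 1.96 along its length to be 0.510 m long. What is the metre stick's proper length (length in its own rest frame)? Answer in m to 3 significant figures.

L₀ ≈ 1.00 m

γ = 1.96 (given)
L₀ = γL = 1.96 × 0.510 = 1.00 m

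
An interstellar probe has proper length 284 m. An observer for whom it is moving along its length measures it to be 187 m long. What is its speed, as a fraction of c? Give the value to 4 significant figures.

γ = L₀/L = 284/187 = 1.51872
β = √(1 − 1/γ²) = 0.7526

β ≈ 0.7526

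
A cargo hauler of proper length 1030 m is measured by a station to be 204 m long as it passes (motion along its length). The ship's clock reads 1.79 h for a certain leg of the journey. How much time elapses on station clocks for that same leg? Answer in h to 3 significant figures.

Length contraction ⇒ γ = L₀/L = 1030/204 = 5.0490
Time dilation: Δt = γτ₀ = 5.0490 × 1.79 h = 9.04 h

Δt ≈ 9.04 h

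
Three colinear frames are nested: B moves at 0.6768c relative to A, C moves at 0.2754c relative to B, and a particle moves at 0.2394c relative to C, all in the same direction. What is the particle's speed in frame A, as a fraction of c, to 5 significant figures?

Compose boost 2: (0.2754 + 0.6768)/(1 + 0.2754×0.6768) = 0.95220/1.186391 = 0.8026024
Compose boost 3: (0.2394 + 0.8026024)/(1 + 0.2394×0.8026024) = 1.042002/1.192143 = 0.87406

u ≈ 0.87406c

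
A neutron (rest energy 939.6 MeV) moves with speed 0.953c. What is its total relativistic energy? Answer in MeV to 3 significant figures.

E ≈ 3100 MeV

γ = 1/√(1 − 0.953²) = 3.3007
E = γm₀c² = 3.3007 × 939.6 MeV = 3100 MeV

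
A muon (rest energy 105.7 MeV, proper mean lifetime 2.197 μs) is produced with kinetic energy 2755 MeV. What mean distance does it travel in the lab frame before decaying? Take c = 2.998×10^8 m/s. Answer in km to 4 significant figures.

γ = 1 + K/(m₀c²) = 1 + 2755/105.7 = 27.0643
β = √(1 − 1/γ²) = 0.999317
Dilated lifetime: γτ₀ = 27.0643 × 2.197 μs = 59.4603 μs
d = βc·γτ₀ = 0.999317 × (2.998×10^8 m/s) × 5.94603×10^-5 s = 17.81 km

d ≈ 17.81 km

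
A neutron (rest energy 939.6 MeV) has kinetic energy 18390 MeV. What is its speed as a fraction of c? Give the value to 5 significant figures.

β ≈ 0.99882

γ = 1 + K/(m₀c²) = 1 + 18390/939.6 = 20.57216
β = √(1 − 1/γ²) = 0.99882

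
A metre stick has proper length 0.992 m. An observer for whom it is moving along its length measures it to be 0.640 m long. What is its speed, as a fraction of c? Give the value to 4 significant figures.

β ≈ 0.7640

γ = L₀/L = 0.992/0.640 = 1.55000
β = √(1 − 1/γ²) = 0.7640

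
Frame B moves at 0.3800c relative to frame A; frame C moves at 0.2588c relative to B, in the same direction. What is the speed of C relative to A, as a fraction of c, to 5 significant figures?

u ≈ 0.58160c

Compose boost 2: (0.2588 + 0.3800)/(1 + 0.2588×0.3800) = 0.63880/1.098344 = 0.58160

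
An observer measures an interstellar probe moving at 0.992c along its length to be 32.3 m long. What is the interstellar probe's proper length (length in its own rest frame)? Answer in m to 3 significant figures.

γ = 1/√(1 − 0.992²) = 7.9216
L₀ = γL = 7.9216 × 32.3 = 256 m

L₀ ≈ 256 m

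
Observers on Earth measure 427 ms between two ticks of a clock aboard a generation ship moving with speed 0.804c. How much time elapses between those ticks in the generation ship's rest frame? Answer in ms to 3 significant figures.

γ = 1/√(1 − 0.804²) = 1.6817
Proper time: τ₀ = Δt/γ = 427/1.6817 = 254 ms

τ₀ ≈ 254 ms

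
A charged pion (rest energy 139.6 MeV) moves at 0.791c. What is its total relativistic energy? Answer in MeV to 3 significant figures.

γ = 1/√(1 − 0.791²) = 1.6345
E = γm₀c² = 1.6345 × 139.6 MeV = 228 MeV

E ≈ 228 MeV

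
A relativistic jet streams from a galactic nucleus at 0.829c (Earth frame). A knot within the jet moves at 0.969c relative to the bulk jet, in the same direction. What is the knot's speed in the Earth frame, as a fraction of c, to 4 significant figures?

u ≈ 0.9971c

Relativistic velocity addition: u = (u' + v)/(1 + u'v/c²)
= (0.969 + 0.829)/(1 + 0.969×0.829) = 1.798/1.80330 = 0.9971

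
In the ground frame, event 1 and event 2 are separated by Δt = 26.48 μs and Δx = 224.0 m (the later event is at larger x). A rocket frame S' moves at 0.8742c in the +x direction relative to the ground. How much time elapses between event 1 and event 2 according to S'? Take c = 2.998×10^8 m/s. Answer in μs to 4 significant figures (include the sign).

γ = 1/√(1 − 0.8742²) = 2.05945
Δt' = γ(Δt − vΔx/c²) = 2.05945 × (26.48 μs − 0.8742×224.0 m / (2.998×10^8 m/s))
= 2.05945 × (25.8268 μs) = 53.19 μs

Δt' ≈ 53.19 μs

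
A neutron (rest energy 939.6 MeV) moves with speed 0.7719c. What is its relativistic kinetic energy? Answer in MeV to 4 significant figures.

γ = 1/√(1 − 0.7719²) = 1.57296
K = (γ − 1)m₀c² = (1.57296 − 1) × 939.6 MeV = 0.572960 × 939.6 MeV = 538.4 MeV

K ≈ 538.4 MeV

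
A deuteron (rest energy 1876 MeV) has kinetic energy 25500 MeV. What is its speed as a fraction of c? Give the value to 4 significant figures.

γ = 1 + K/(m₀c²) = 1 + 25500/1876 = 14.5928
β = √(1 − 1/γ²) = 0.9976

β ≈ 0.9976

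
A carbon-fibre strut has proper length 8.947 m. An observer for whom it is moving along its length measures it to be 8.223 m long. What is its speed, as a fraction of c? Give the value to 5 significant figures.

γ = L₀/L = 8.947/8.223 = 1.088046
β = √(1 − 1/γ²) = 0.39407

β ≈ 0.39407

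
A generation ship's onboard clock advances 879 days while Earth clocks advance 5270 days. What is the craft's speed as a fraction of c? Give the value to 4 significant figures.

γ = Δt/τ₀ = 5270/879 = 5.99545
β = √(1 − 1/γ²) = √(1 − 1/5.99545²) = 0.9860

β ≈ 0.9860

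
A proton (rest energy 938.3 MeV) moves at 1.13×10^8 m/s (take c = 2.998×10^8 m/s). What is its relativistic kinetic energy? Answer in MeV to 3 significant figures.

K ≈ 74.7 MeV

β = v/c = 1.13×10^8 / 2.998×10^8 = 0.37692
γ = 1/√(1 − 0.37692²) = 1.0796
K = (γ − 1)m₀c² = (1.0796 − 1) × 938.3 MeV = 0.079626 × 938.3 MeV = 74.7 MeV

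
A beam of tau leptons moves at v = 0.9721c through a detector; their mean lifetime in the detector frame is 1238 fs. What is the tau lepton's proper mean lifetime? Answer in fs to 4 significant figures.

γ = 1/√(1 − 0.9721²) = 4.26318
Proper time: τ₀ = Δt/γ = 1238/4.26318 = 290.4 fs

τ₀ ≈ 290.4 fs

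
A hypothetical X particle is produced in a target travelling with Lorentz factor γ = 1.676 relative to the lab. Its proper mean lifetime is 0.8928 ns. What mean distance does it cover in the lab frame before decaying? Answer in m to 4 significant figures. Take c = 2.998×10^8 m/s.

d ≈ 0.3600 m

β = √(1 − 1/γ²) = √(1 − 1/1.676²) = 0.802495
Dilated lifetime: Δt = γτ₀ = 1.676 × 0.8928 ns = 1.49633 ns
d = vΔt = 0.802495c × 1.49633 ns = 2.40588×10^8 m/s × 1.49633×10^-9 s = 0.3600 m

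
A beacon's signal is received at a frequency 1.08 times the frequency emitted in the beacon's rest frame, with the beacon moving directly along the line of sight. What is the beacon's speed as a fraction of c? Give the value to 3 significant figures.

β ≈ 0.0768

f_obs/f_src = √((1+β)/(1−β)) = 1.08  ⇒  (1+β)/(1−β) = 1.1664
β = |1 − D²|/(1 + D²) = |1 − 1.1664|/(1 + 1.1664) = 0.0768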